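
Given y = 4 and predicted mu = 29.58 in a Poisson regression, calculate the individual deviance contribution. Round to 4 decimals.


Compute y*ln(y/mu) = 4*ln(4/29.58) = 4*-2.000804 = -8.003216.
y - mu = -25.58.
D = 2*(-8.003216 - (-25.58)) = 35.153568, which rounds to 35.1536.

35.1536


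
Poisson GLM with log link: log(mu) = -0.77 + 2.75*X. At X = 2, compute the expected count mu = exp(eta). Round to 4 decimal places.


Linear predictor: eta = -0.77 + (2.75)(2) = 4.7300.
Expected count: mu = exp(4.7300) = 113.2956.

113.2956


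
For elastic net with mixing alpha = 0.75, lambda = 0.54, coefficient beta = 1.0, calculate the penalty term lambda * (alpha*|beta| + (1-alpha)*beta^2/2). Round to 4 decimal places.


L1 component = 0.75 * |1.0| = 0.7500.
L2 component = 0.25 * 1.0^2 / 2 = 0.1250.
Penalty = 0.54 * (0.7500 + 0.1250) = 0.54 * 0.8750 = 0.4725.

0.4725


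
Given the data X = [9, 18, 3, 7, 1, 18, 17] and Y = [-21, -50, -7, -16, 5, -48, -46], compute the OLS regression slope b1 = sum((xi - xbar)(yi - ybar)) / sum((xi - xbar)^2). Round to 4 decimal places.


First compute the means: xbar = 10.4286, ybar = -26.1429.
Then S_xx = sum((xi - xbar)^2) = 315.7143.
S_xy = sum((xi - xbar)(yi - ybar)) = -954.5714.
b1 = S_xy / S_xx = -954.5714 / 315.7143 = -3.0235.

-3.0235


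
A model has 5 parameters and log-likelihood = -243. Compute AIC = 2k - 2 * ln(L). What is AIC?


AIC = 2*5 - 2*(-243).
= 10 + 486 = 496.

496


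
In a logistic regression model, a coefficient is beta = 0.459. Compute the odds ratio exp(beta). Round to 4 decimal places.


The odds ratio is computed as:
OR = e^(0.459) = 1.5825.

1.5825


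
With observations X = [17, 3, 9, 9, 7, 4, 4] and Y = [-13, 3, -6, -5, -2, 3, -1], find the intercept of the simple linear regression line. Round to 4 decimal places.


First find the slope: b1 = -1.1309.
Means: xbar = 7.5714, ybar = -3.0000.
b0 = ybar - b1 * xbar = -3.0000 - -1.1309 * 7.5714 = 5.5624.

5.5624


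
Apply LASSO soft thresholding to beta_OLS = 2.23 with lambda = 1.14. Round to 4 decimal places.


Absolute value: |2.23| = 2.23.
Compare to lambda = 1.14.
Since |beta| > lambda, coefficient = sign(beta)*(|beta| - lambda) = 1.0900.

1.0900


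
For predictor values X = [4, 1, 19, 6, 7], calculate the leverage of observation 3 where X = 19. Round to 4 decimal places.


Compute xbar = 7.4000 with n = 5 observations.
SXX = 189.2000.
Leverage = 1/5 + (19 - 7.4000)^2/189.2000 = 0.9112.

0.9112


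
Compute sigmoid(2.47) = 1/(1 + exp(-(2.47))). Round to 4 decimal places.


exp(-2.4700) = 0.0846.
1 + exp(-z) = 1.0846.
sigmoid = 1/1.0846 = 0.9220.

0.9220


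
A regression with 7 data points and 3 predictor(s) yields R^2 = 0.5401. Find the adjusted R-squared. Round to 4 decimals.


Plug in: Adj R^2 = 1 - (1 - 0.5401) * 6/3.
= 1 - 0.4599 * 6/3
= 1 - 2.7594 / 3
= 1 - 0.9198 = 0.0802.

0.0802


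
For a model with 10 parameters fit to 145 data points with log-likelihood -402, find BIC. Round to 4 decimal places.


Compute k*ln(n) = 10*ln(145) = 10*4.976734 = 49.767340.
Then -2*loglik = 804.
BIC = 49.767340 + 804 = 853.767340, which rounds to 853.7673.

853.7673


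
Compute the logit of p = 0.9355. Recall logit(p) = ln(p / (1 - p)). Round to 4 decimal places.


1 - p = 0.0645.
p/(1-p) = 14.5039.
logit = ln(14.5039) = 2.6744.

2.6744


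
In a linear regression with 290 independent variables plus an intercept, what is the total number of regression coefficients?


Each predictor gets one coefficient, plus one intercept.
Total parameters = 290 + 1 = 291.

291


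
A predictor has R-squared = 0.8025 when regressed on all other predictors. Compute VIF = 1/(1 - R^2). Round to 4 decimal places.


Using VIF = 1/(1 - R^2_j):
1 - 0.8025 = 0.1975.
VIF = 5.0633.

5.0633


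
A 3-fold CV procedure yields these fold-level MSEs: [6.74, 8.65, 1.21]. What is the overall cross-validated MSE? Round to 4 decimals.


Total MSE across folds = 16.6000.
CV-MSE = 16.6000/3 = 5.5333.

5.5333


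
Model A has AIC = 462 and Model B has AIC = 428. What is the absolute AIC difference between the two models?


|AIC_A - AIC_B| = |462 - 428| = 34.
Model B is preferred (lower AIC).

34


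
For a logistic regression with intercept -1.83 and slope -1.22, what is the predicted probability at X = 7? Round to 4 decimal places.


Compute z = -1.83 + (-1.22)(7) = -10.3700.
exp(-z) = 31888.4770.
P = 1/(1 + 31888.4770) = 0.0000.

0.0000


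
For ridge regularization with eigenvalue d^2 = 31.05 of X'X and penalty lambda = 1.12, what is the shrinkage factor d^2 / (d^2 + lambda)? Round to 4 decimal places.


d^2 + lambda = 31.05 + 1.12 = 32.1700.
Shrinkage factor = 31.05/32.1700 = 0.9652.

0.9652


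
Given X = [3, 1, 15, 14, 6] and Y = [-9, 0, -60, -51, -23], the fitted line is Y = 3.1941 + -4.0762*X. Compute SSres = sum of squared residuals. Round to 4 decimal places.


Predicted values from Y = 3.1941 + -4.0762*X.
Residuals: [0.0345, 0.8821, -2.0511, 2.8727, -1.7369].
SSres = 16.2555.

16.2555


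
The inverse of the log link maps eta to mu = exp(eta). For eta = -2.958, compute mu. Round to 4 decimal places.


Apply the inverse link:
mu = e^-2.958 = 0.0519.

0.0519


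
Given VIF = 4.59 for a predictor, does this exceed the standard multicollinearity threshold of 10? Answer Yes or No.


Compare VIF = 4.59 to the threshold of 10.
4.59 < 10, so the answer is No.

No


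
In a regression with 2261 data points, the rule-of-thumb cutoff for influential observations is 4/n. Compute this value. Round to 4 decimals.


Using the rule of thumb:
Threshold = 4 / 2261 = 0.0018.

0.0018


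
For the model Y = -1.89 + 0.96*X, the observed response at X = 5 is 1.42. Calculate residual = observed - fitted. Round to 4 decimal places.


Fitted value at X = 5 is yhat = -1.89 + 0.96*5 = 2.9100.
Residual = 1.42 - 2.9100 = -1.4900.

-1.4900


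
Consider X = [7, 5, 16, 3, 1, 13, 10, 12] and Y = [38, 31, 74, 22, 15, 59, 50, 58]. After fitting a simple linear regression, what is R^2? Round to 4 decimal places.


The fitted line is Y = 10.9498 + 3.8717*X.
SSres = 7.7147, SStot = 2883.8750.
R^2 = 1 - SSres/SStot = 0.9973.

0.9973


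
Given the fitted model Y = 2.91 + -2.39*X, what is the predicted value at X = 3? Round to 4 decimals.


Plug X = 3 into Y = 2.91 + -2.39*X:
Y = 2.91 + -7.1700 = -4.2600.

-4.2600


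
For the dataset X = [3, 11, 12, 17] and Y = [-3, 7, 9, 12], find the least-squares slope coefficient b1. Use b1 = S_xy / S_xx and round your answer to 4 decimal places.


The sample means are xbar = 10.7500 and ybar = 6.2500.
Compute S_xx = 100.7500 and S_xy = 111.2500.
Slope b1 = S_xy / S_xx = 111.2500 / 100.7500 = 1.1042.

1.1042


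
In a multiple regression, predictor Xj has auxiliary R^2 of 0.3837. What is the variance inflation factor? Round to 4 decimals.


Denominator: 1 - 0.3837 = 0.6163.
VIF = 1 / 0.6163 = 1.6226.

1.6226


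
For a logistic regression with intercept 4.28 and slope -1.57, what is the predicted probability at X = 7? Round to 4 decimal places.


Compute z = 4.28 + (-1.57)(7) = -6.7100.
exp(-z) = 820.5706.
P = 1/(1 + 820.5706) = 0.0012.

0.0012


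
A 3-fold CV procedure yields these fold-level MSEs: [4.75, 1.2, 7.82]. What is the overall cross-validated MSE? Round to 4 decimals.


Total MSE across folds = 13.7700.
CV-MSE = 13.7700/3 = 4.5900.

4.5900


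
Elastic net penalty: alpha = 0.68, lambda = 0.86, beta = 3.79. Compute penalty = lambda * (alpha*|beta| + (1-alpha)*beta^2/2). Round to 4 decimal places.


Compute:
L1 = 0.68 * 3.79 = 2.5772.
L2 = 0.32 * 3.79^2 / 2 = 2.2983.
Penalty = 0.86 * (2.5772 + 2.2983) = 4.1929.

4.1929


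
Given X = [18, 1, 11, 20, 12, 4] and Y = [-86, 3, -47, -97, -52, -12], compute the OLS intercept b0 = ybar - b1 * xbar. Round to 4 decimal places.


Compute b1 = -5.2607 from the OLS formula.
With xbar = 11.0000 and ybar = -48.5000, the intercept is:
b0 = -48.5000 - -5.2607 * 11.0000 = 9.3679.

9.3679


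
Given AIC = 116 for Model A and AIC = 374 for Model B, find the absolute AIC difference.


|AIC_A - AIC_B| = |116 - 374| = 258.
Model A is preferred (lower AIC).

258


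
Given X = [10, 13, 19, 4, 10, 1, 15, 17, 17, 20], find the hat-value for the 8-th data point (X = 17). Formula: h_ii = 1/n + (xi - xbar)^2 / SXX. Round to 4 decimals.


Mean of X: xbar = 12.6000.
SXX = 362.4000.
For X = 17: h = 1/10 + (17 - 12.6000)^2/362.4000 = 0.1534.

0.1534


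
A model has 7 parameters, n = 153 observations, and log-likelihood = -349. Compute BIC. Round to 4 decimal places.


ln(153) = 5.030438.
k * ln(n) = 7 * 5.030438 = 35.213066.
-2L = 698.
BIC = 35.213066 + 698 = 733.213066, which rounds to 733.2131.

733.2131


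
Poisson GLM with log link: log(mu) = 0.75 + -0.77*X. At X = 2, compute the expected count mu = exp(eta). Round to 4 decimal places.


Compute eta = 0.75 + -0.77 * 2 = -0.7900.
Apply inverse link: mu = e^-0.7900 = 0.4538.

0.4538


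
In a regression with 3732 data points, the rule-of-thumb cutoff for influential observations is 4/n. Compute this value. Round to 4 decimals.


Using the rule of thumb:
Threshold = 4 / 3732 = 0.0011.

0.0011


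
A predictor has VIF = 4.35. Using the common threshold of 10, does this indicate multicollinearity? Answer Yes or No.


The threshold is 10.
VIF = 4.35 is < 10.
Multicollinearity indication: No.

No


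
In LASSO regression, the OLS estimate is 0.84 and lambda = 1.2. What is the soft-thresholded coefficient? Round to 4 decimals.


|beta_OLS| = 0.84.
lambda = 1.2.
Since |beta| <= lambda, the coefficient is set to 0.
Result = 0.0000.

0.0000


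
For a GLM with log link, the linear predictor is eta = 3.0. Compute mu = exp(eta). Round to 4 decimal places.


The inverse log link gives:
mu = exp(3.0) = 20.0855.

20.0855


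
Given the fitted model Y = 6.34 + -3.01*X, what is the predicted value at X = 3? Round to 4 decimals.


Substitute X = 3 into the equation:
Y = 6.34 + -3.01 * 3 = 6.34 + -9.0300 = -2.6900.

-2.6900


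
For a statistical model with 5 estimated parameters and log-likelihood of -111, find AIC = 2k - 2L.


Compute:
2k = 2*5 = 10.
-2*loglik = -2*(-111) = 222.
AIC = 10 + 222 = 232.

232


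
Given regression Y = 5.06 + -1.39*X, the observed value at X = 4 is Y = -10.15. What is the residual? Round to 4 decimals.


Fitted value at X = 4 is yhat = 5.06 + -1.39*4 = -0.5000.
Residual = -10.15 - -0.5000 = -9.6500.

-9.6500


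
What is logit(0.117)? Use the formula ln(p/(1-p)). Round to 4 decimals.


The odds are p/(1-p) = 0.117 / 0.883 = 0.1325.
logit(p) = ln(0.1325) = -2.0212.

-2.0212


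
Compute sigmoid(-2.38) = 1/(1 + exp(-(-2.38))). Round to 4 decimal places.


Compute exp(2.3800) = 10.8049.
Sigmoid = 1 / (1 + 10.8049) = 1 / 11.8049 = 0.0847.

0.0847


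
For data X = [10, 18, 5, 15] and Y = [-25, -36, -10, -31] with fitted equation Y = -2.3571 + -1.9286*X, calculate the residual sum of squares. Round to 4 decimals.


Predicted values from Y = -2.3571 + -1.9286*X.
Residuals: [-3.3569, 1.0719, 2.0001, 0.2861].
SSres = 16.5000.

16.5000


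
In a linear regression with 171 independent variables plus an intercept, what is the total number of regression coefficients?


Total coefficients = number of predictors + 1 (for the intercept).
= 171 + 1 = 172.

172


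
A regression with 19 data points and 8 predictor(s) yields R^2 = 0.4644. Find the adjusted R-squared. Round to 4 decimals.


Using the formula:
(1 - 0.4644) = 0.5356.
Multiply by 18/10: 0.5356 * 18 = 9.6408, then 9.6408 / 10 = 0.9641.
Adj R^2 = 1 - 0.9641 = 0.0359.

0.0359


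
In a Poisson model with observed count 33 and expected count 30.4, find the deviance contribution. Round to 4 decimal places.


Compute y*ln(y/mu) = 33*ln(33/30.4) = 33*0.082065 = 2.708145.
y - mu = 2.6.
D = 2*(2.708145 - (2.6)) = 0.216290, which rounds to 0.2163.

0.2163


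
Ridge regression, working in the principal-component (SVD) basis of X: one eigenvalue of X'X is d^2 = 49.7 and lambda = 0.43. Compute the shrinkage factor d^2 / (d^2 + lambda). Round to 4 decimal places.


d^2 + lambda = 49.7 + 0.43 = 50.1300.
Shrinkage factor = 49.7/50.1300 = 0.9914.

0.9914


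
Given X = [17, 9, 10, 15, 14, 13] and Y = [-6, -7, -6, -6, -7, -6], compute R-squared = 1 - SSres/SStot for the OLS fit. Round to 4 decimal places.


The fitted line is Y = -7.1812 + 0.0652*X.
SSres = 1.1377, SStot = 1.3333.
R^2 = 1 - SSres/SStot = 0.1467.

0.1467


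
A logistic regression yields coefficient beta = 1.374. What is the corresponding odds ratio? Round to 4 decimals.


The odds ratio is computed as:
OR = e^(1.374) = 3.9511.

3.9511


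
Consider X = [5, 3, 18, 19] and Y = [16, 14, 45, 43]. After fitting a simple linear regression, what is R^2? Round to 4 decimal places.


The fitted line is Y = 7.2115 + 1.9812*X.
SSres = 9.9248, SStot = 845.0000.
R^2 = 1 - SSres/SStot = 0.9883.

0.9883


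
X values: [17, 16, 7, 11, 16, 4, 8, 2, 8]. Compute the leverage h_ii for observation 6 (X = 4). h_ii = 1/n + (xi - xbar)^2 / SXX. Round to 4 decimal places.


Mean of X: xbar = 9.8889.
SXX = 238.8889.
For X = 4: h = 1/9 + (4 - 9.8889)^2/238.8889 = 0.2563.

0.2563


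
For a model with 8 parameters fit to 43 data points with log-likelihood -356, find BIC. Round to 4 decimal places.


ln(43) = 3.761200.
k * ln(n) = 8 * 3.761200 = 30.089600.
-2L = 712.
BIC = 30.089600 + 712 = 742.089600, which rounds to 742.0896.

742.0896


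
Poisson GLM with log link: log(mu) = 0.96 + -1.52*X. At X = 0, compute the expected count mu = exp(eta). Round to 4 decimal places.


Linear predictor: eta = 0.96 + (-1.52)(0) = 0.9600.
Expected count: mu = exp(0.9600) = 2.6117.

2.6117


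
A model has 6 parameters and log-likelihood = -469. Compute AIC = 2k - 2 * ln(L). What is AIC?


AIC = 2k - 2*loglik = 2(6) - 2(-469).
= 12 + 938 = 950.

950


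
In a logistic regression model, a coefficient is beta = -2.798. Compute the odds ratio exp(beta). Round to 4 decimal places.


Odds ratio = exp(beta) = exp(-2.798).
= 0.0609.

0.0609


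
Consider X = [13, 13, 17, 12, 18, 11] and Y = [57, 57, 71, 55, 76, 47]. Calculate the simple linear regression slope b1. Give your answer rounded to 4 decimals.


Calculate xbar = 14.0000, ybar = 60.5000.
S_xx = 40.0000, S_xy = 152.0000.
Using b1 = S_xy / S_xx = 152.0000 / 40.0000, we get b1 = 3.8000.

3.8000


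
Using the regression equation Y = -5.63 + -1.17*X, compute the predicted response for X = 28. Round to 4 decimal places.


Predicted value:
Y = -5.63 + (-1.17)(28) = -5.63 + -32.7600 = -38.3900.

-38.3900


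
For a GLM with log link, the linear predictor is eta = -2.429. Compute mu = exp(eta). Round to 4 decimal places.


Apply the inverse link:
mu = e^-2.429 = 0.0881.

0.0881


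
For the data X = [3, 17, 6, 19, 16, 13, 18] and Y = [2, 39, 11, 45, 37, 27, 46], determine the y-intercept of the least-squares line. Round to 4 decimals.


Compute b1 = 2.7269 from the OLS formula.
With xbar = 13.1429 and ybar = 29.5714, the intercept is:
b0 = 29.5714 - 2.7269 * 13.1429 = -6.2676.

-6.2676


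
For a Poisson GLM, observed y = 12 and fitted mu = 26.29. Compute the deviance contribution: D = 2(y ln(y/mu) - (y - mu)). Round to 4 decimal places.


Compute y*ln(y/mu) = 12*ln(12/26.29) = 12*-0.784282 = -9.411384.
y - mu = -14.29.
D = 2*(-9.411384 - (-14.29)) = 9.757232, which rounds to 9.7572.

9.7572


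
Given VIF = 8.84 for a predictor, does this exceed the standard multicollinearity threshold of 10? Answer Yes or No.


The threshold is 10.
VIF = 8.84 is < 10.
Multicollinearity indication: No.

No


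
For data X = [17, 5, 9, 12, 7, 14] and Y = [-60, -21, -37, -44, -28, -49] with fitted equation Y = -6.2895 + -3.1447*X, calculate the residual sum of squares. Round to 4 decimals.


For each point, residual = actual - predicted.
Residuals: [-0.2506, 1.0130, -2.4082, 0.0259, 0.3024, 1.3153].
Sum of squared residuals = 8.7105.

8.7105


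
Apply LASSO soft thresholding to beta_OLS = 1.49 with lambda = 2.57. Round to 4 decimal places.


Absolute value: |1.49| = 1.49.
Compare to lambda = 2.57.
Since |beta| <= lambda, the coefficient is set to 0.

0.0000


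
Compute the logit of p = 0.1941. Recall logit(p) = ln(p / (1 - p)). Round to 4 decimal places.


Compute the odds: 0.1941/0.8059 = 0.2408.
Take the natural log: ln(0.2408) = -1.4236.

-1.4236


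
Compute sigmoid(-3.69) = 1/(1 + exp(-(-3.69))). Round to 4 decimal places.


exp(3.6900) = 40.0448.
1 + exp(-z) = 41.0448.
sigmoid = 1/41.0448 = 0.0244.

0.0244


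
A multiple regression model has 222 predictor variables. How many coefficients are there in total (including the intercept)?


Total coefficients = number of predictors + 1 (for the intercept).
= 222 + 1 = 223.

223


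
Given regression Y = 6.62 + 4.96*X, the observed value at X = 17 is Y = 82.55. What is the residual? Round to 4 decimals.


Fitted value at X = 17 is yhat = 6.62 + 4.96*17 = 90.9400.
Residual = 82.55 - 90.9400 = -8.3900.

-8.3900


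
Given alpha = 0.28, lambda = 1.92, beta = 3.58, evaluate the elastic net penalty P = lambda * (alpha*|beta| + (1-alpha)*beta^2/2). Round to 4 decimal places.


L1 component = 0.28 * |3.58| = 1.0024.
L2 component = 0.72 * 3.58^2 / 2 = 4.6139.
Penalty = 1.92 * (1.0024 + 4.6139) = 1.92 * 5.6163 = 10.7833.

10.7833


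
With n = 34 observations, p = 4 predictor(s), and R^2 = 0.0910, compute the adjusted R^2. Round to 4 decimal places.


Adjusted R^2 = 1 - (1 - R^2) * (n-1)/(n-p-1).
(1 - R^2) = 0.9090.
(n-1)/(n-p-1) = 33/29.
(1 - R^2) * (n-1) = 0.9090 * 33 = 29.9970.
Divide by (n-p-1): 29.9970 / 29 = 1.0344.
Adj R^2 = 1 - 1.0344 = -0.0344.

-0.0344


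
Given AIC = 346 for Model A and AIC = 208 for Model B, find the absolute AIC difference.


Absolute difference = |346 - 208| = 138.
The model with lower AIC (B) is preferred.

138


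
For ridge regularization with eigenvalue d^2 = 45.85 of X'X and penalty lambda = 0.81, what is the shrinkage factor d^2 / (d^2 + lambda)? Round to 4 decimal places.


Denominator = d^2 + lambda = 45.85 + 0.81 = 46.6600.
Shrinkage = 45.85 / 46.6600 = 0.9826.

0.9826


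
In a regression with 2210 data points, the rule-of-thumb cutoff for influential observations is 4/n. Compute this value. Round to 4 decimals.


Using the rule of thumb:
Threshold = 4 / 2210 = 0.0018.

0.0018


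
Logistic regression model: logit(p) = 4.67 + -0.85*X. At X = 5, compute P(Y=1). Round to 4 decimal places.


z = 4.67 + -0.85 * 5 = 0.4200.
Sigmoid: P = 1 / (1 + exp(-0.4200)) = 0.6035.

0.6035


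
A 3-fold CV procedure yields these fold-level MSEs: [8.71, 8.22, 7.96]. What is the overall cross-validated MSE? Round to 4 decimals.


Add all fold MSEs: 24.8900.
Divide by k = 3: 24.8900/3 = 8.2967.

8.2967


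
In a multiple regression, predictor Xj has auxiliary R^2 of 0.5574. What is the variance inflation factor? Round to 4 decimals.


Denominator: 1 - 0.5574 = 0.4426.
VIF = 1 / 0.4426 = 2.2594.

2.2594


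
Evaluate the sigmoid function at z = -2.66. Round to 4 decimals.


First, exp(2.6600) = 14.2963.
Then sigma(z) = 1/(1 + 14.2963) = 0.0654.

0.0654


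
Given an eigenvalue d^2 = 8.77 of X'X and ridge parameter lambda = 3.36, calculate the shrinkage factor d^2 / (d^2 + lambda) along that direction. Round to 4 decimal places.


Compute the denominator: 8.77 + 3.36 = 12.1300.
Shrinkage factor = 8.77 / 12.1300 = 0.7230.

0.7230


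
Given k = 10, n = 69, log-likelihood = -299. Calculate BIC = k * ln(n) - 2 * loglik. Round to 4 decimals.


k * ln(n) = 10 * ln(69) = 10 * 4.234107 = 42.341070.
-2 * loglik = -2 * (-299) = 598.
BIC = 42.341070 + 598 = 640.341070, which rounds to 640.3411.

640.3411


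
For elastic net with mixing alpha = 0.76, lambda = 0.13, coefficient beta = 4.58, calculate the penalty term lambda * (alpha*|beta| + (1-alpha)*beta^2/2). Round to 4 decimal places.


Compute:
L1 = 0.76 * 4.58 = 3.4808.
L2 = 0.24 * 4.58^2 / 2 = 2.5172.
Penalty = 0.13 * (3.4808 + 2.5172) = 0.7797.

0.7797


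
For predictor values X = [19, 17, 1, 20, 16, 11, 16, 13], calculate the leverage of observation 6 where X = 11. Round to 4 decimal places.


n = 8, xbar = 14.1250.
SXX = sum((xi - xbar)^2) = 256.8750.
h = 1/8 + (11 - 14.1250)^2 / 256.8750 = 0.1630.

0.1630


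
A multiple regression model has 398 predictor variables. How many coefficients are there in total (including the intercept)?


Each predictor gets one coefficient, plus one intercept.
Total parameters = 398 + 1 = 399.

399


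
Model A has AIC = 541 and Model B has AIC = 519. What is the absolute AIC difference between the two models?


Absolute difference = |541 - 519| = 22.
The model with lower AIC (B) is preferred.

22


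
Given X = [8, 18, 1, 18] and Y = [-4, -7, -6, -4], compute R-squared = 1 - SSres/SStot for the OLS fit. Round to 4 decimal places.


Fit the OLS line: b0 = -5.2636, b1 = 0.0012.
SSres = 6.7497.
SStot = 6.7500.
R^2 = 1 - 6.7497/6.7500 = 0.0000.

0.0000


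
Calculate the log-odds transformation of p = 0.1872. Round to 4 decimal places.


1 - p = 0.8128.
p/(1-p) = 0.2303.
logit = ln(0.2303) = -1.4683.

-1.4683


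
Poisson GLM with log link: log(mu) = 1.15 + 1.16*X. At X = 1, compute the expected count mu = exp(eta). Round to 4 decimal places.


eta = 1.15 + 1.16 * 1 = 2.3100.
mu = exp(2.3100) = 10.0744.

10.0744


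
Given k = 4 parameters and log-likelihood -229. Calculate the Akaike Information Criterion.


AIC = 2k - 2*loglik = 2(4) - 2(-229).
= 8 + 458 = 466.

466


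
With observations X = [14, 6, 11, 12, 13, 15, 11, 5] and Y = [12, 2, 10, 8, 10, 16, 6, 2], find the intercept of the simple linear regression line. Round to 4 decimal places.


The slope is b1 = 1.2572.
Sample means are xbar = 10.8750 and ybar = 8.2500.
Intercept: b0 = 8.2500 - (1.2572)(10.8750) = -5.4223.

-5.4223


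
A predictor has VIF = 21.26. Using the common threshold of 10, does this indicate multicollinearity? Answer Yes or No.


Compare VIF = 21.26 to the threshold of 10.
21.26 >= 10, so the answer is Yes.

Yes


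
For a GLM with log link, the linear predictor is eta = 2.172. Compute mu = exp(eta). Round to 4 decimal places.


The inverse log link gives:
mu = exp(2.172) = 8.7758.

8.7758


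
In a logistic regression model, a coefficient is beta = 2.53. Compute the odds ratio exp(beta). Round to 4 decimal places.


exp(2.53) = 12.5535.
So the odds ratio is 12.5535.

12.5535


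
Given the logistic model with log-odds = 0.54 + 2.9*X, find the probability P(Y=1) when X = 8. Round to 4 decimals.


Compute z = 0.54 + (2.9)(8) = 23.7400.
exp(-z) = 0.0000.
P = 1/(1 + 0.0000) = 1.0000.

1.0000


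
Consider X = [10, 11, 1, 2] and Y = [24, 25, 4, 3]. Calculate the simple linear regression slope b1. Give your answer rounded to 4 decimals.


The sample means are xbar = 6.0000 and ybar = 14.0000.
Compute S_xx = 82.0000 and S_xy = 189.0000.
Slope b1 = S_xy / S_xx = 189.0000 / 82.0000 = 2.3049.

2.3049


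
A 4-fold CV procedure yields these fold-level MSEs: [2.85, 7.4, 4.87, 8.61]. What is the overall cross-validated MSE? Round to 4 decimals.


Total MSE across folds = 23.7300.
CV-MSE = 23.7300/4 = 5.9325.

5.9325


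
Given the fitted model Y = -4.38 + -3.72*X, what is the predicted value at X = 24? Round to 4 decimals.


Plug X = 24 into Y = -4.38 + -3.72*X:
Y = -4.38 + -89.2800 = -93.6600.

-93.6600


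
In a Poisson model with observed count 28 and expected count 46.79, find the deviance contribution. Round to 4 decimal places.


First: ln(28/46.79) = -0.513465.
Then: 28 * -0.513465 = -14.377020.
y - mu = 28 - 46.79 = -18.79.
D = 2(-14.377020 - -18.79) = 8.825960, which rounds to 8.8260.

8.8260


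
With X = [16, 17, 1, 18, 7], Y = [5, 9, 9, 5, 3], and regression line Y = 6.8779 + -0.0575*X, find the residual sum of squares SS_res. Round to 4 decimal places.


Predicted values from Y = 6.8779 + -0.0575*X.
Residuals: [-0.9579, 3.0996, 2.1796, -0.8429, -3.4754].
SSres = 28.0646.

28.0646


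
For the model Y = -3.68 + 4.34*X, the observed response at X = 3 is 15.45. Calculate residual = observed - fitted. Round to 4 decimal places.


Predicted = -3.68 + 4.34 * 3 = 9.3400.
Residual = 15.45 - 9.3400 = 6.1100.

6.1100


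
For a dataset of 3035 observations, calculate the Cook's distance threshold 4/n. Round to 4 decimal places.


Cook's distance cutoff = 4/n = 4/3035.
= 0.0013.

0.0013


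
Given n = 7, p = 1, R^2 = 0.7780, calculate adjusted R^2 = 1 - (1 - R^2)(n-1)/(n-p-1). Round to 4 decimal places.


Plug in: Adj R^2 = 1 - (1 - 0.7780) * 6/5.
= 1 - 0.2220 * 6/5
= 1 - 1.3320 / 5
= 1 - 0.2664 = 0.7336.

0.7336


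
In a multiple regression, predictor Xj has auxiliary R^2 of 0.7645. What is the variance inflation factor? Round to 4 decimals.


VIF = 1 / (1 - 0.7645).
= 1 / 0.2355 = 4.2463.

4.2463


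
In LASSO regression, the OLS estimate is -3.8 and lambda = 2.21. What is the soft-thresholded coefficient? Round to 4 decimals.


Absolute value: |-3.8| = 3.8.
Compare to lambda = 2.21.
Since |beta| > lambda, coefficient = sign(beta)*(|beta| - lambda) = -1.5900.

-1.5900


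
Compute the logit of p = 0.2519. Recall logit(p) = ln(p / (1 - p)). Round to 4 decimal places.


1 - p = 0.7481.
p/(1-p) = 0.3367.
logit = ln(0.3367) = -1.0885.

-1.0885


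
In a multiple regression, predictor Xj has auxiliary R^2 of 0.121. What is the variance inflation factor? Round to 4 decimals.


VIF = 1 / (1 - 0.121).
= 1 / 0.879 = 1.1377.

1.1377


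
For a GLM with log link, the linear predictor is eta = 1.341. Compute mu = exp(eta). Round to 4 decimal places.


Apply the inverse link:
mu = e^1.341 = 3.8229.

3.8229


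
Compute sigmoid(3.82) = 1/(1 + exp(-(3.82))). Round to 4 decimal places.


Compute exp(-3.8200) = 0.0219.
Sigmoid = 1 / (1 + 0.0219) = 1 / 1.0219 = 0.9785.

0.9785


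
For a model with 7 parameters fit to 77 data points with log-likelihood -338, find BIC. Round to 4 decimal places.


Compute k*ln(n) = 7*ln(77) = 7*4.343805 = 30.406635.
Then -2*loglik = 676.
BIC = 30.406635 + 676 = 706.406635, which rounds to 706.4066.

706.4066


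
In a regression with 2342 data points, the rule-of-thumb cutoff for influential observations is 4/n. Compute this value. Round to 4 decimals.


The threshold is 4/n.
4/2342 = 0.0017.

0.0017


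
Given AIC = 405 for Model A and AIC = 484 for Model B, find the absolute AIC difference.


Absolute difference = |405 - 484| = 79.
The model with lower AIC (A) is preferred.

79


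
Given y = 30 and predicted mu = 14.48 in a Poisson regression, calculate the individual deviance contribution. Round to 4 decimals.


Compute y*ln(y/mu) = 30*ln(30/14.48) = 30*0.728429 = 21.852870.
y - mu = 15.52.
D = 2*(21.852870 - (15.52)) = 12.665740, which rounds to 12.6657.

12.6657


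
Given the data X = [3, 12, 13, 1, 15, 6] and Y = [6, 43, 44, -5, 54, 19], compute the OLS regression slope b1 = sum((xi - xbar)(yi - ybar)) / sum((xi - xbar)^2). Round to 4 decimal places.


The sample means are xbar = 8.3333 and ybar = 26.8333.
Compute S_xx = 167.3333 and S_xy = 683.3333.
Slope b1 = S_xy / S_xx = 683.3333 / 167.3333 = 4.0837.

4.0837


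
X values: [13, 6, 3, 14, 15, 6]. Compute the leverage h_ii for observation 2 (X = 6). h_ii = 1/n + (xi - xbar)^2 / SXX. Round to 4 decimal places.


n = 6, xbar = 9.5000.
SXX = sum((xi - xbar)^2) = 129.5000.
h = 1/6 + (6 - 9.5000)^2 / 129.5000 = 0.2613.

0.2613


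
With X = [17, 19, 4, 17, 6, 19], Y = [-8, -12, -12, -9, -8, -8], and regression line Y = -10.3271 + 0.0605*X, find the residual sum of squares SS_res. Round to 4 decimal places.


Compute predicted values, then residuals = yi - yhat_i.
Residuals: [1.2986, -2.8224, -1.9149, 0.2986, 1.9641, 1.1776].
SSres = sum(residual^2) = 18.6527.

18.6527


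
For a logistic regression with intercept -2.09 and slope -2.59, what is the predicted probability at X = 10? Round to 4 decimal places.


Linear predictor: z = -2.09 + -2.59 * 10 = -27.9900.
P = 1/(1 + exp(27.9900)) = 1/(1 + 1431866566060.3325) = 0.0000.

0.0000


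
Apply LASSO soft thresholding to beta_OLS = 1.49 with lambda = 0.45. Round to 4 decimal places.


Check: |1.49| = 1.49 vs lambda = 0.45.
Since |beta| > lambda, coefficient = sign(beta)*(|beta| - lambda) = 1.0400.
Soft-thresholded coefficient = 1.0400.

1.0400


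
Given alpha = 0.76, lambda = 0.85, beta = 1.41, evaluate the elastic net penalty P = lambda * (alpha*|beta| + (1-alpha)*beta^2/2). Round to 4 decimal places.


Compute:
L1 = 0.76 * 1.41 = 1.0716.
L2 = 0.24 * 1.41^2 / 2 = 0.2386.
Penalty = 0.85 * (1.0716 + 0.2386) = 1.1136.

1.1136


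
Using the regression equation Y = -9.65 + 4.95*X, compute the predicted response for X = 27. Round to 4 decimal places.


Substitute X = 27 into the equation:
Y = -9.65 + 4.95 * 27 = -9.65 + 133.6500 = 124.0000.

124.0000


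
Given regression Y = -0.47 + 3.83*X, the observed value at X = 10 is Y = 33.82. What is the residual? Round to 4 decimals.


Fitted value at X = 10 is yhat = -0.47 + 3.83*10 = 37.8300.
Residual = 33.82 - 37.8300 = -4.0100.

-4.0100


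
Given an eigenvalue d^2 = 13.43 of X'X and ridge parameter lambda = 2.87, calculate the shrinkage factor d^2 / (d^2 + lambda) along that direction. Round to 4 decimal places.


Denominator = d^2 + lambda = 13.43 + 2.87 = 16.3000.
Shrinkage = 13.43 / 16.3000 = 0.8239.

0.8239


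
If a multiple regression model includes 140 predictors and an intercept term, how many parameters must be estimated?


Total coefficients = number of predictors + 1 (for the intercept).
= 140 + 1 = 141.

141


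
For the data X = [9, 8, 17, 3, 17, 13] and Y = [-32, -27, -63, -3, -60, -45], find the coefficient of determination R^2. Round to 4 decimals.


The fitted line is Y = 7.0153 + -4.0611*X.
SSres = 18.7634, SStot = 2539.3333.
R^2 = 1 - SSres/SStot = 0.9926.

0.9926


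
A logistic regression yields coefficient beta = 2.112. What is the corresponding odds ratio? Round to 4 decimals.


Odds ratio = exp(beta) = exp(2.112).
= 8.2648.

8.2648


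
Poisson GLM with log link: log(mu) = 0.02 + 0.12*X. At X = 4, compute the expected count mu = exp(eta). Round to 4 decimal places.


Linear predictor: eta = 0.02 + (0.12)(4) = 0.5000.
Expected count: mu = exp(0.5000) = 1.6487.

1.6487


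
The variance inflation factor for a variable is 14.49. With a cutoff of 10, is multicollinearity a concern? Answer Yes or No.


Compare VIF = 14.49 to the threshold of 10.
14.49 >= 10, so the answer is Yes.

Yes


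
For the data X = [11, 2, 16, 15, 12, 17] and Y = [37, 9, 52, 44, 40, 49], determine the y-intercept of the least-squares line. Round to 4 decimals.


The slope is b1 = 2.7812.
Sample means are xbar = 12.1667 and ybar = 38.5000.
Intercept: b0 = 38.5000 - (2.7812)(12.1667) = 4.6619.

4.6619


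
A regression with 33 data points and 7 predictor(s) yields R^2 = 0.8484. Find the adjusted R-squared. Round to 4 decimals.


Plug in: Adj R^2 = 1 - (1 - 0.8484) * 32/25.
= 1 - 0.1516 * 32/25
= 1 - 4.8512 / 25
= 1 - 0.1940 = 0.8060.

0.8060


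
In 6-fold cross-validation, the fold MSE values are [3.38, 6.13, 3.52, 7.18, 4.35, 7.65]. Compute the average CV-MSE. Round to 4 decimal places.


Total MSE across folds = 32.2100.
CV-MSE = 32.2100/6 = 5.3683.

5.3683


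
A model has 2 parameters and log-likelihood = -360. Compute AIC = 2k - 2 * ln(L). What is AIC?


AIC = 2k - 2*loglik = 2(2) - 2(-360).
= 4 + 720 = 724.

724


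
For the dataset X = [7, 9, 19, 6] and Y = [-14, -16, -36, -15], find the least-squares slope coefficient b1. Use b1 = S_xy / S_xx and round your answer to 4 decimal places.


First compute the means: xbar = 10.2500, ybar = -20.2500.
Then S_xx = sum((xi - xbar)^2) = 106.7500.
S_xy = sum((xi - xbar)(yi - ybar)) = -185.7500.
b1 = S_xy / S_xx = -185.7500 / 106.7500 = -1.7400.

-1.7400


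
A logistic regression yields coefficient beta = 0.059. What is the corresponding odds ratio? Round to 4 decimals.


exp(0.059) = 1.0608.
So the odds ratio is 1.0608.

1.0608


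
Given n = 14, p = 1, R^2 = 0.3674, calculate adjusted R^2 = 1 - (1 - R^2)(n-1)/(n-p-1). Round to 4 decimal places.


Plug in: Adj R^2 = 1 - (1 - 0.3674) * 13/12.
= 1 - 0.6326 * 13/12
= 1 - 8.2238 / 12
= 1 - 0.6853 = 0.3147.

0.3147


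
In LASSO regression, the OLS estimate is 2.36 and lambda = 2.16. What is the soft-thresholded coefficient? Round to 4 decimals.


Check: |2.36| = 2.36 vs lambda = 2.16.
Since |beta| > lambda, coefficient = sign(beta)*(|beta| - lambda) = 0.2000.
Soft-thresholded coefficient = 0.2000.

0.2000


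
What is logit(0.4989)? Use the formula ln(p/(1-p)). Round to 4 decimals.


Compute the odds: 0.4989/0.5011 = 0.9956.
Take the natural log: ln(0.9956) = -0.0044.

-0.0044


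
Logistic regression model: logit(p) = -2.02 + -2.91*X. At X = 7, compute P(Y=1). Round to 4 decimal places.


Linear predictor: z = -2.02 + -2.91 * 7 = -22.3900.
P = 1/(1 + exp(22.3900)) = 1/(1 + 5294847421.4795) = 0.0000.

0.0000


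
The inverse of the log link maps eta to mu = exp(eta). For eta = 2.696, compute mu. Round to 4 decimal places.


The inverse log link gives:
mu = exp(2.696) = 14.8203.

14.8203


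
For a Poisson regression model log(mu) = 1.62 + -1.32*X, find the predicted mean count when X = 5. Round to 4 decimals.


Compute eta = 1.62 + -1.32 * 5 = -4.9800.
Apply inverse link: mu = e^-4.9800 = 0.0069.

0.0069


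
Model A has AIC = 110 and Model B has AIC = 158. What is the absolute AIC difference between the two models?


|AIC_A - AIC_B| = |110 - 158| = 48.
Model A is preferred (lower AIC).

48


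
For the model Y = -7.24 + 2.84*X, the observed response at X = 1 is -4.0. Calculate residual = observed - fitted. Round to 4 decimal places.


Compute yhat = -7.24 + (2.84)(1) = -4.4000.
Residual = actual - predicted = -4.0 - -4.4000 = 0.4000.

0.4000


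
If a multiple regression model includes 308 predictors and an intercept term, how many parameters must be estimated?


Including the intercept, the model has 308 predictor coefficients + 1 intercept.
Total = 309.

309


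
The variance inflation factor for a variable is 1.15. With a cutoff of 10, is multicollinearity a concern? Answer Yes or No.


The threshold is 10.
VIF = 1.15 is < 10.
Multicollinearity indication: No.

No


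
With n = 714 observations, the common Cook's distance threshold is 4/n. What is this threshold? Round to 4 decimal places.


Cook's distance cutoff = 4/n = 4/714.
= 0.0056.

0.0056


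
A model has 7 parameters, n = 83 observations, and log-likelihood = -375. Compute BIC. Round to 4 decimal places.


ln(83) = 4.418841.
k * ln(n) = 7 * 4.418841 = 30.931887.
-2L = 750.
BIC = 30.931887 + 750 = 780.931887, which rounds to 780.9319.

780.9319


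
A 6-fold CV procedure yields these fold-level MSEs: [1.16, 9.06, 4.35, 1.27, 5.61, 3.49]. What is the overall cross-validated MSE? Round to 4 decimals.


Add all fold MSEs: 24.9400.
Divide by k = 6: 24.9400/6 = 4.1567.

4.1567


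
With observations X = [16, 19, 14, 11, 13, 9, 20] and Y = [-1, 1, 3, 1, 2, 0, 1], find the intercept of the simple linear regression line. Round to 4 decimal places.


Compute b1 = 0.0000 from the OLS formula.
With xbar = 14.5714 and ybar = 1.0000, the intercept is:
b0 = 1.0000 - 0.0000 * 14.5714 = 1.0000.

1.0000


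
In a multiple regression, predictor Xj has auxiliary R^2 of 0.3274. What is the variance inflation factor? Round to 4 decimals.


Using VIF = 1/(1 - R^2_j):
1 - 0.3274 = 0.6726.
VIF = 1.4868.

1.4868


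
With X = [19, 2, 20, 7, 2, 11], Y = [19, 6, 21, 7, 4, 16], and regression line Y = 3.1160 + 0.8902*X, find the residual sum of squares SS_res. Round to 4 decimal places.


Compute predicted values, then residuals = yi - yhat_i.
Residuals: [-1.0298, 1.1036, 0.0800, -2.3474, -0.8964, 3.0918].
SSres = sum(residual^2) = 18.1579.

18.1579


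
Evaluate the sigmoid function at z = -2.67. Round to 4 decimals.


Compute exp(2.6700) = 14.4400.
Sigmoid = 1 / (1 + 14.4400) = 1 / 15.4400 = 0.0648.

0.0648


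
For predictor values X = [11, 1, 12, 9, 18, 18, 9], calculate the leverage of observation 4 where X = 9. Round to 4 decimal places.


n = 7, xbar = 11.1429.
SXX = sum((xi - xbar)^2) = 206.8571.
h = 1/7 + (9 - 11.1429)^2 / 206.8571 = 0.1651.

0.1651


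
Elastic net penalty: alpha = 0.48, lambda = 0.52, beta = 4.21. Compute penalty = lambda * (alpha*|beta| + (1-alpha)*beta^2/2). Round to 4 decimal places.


L1 component = 0.48 * |4.21| = 2.0208.
L2 component = 0.52 * 4.21^2 / 2 = 4.6083.
Penalty = 0.52 * (2.0208 + 4.6083) = 0.52 * 6.6291 = 3.4471.

3.4471


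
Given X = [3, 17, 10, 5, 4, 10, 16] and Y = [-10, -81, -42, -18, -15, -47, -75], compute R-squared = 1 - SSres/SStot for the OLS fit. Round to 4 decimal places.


The fitted line is Y = 6.0410 + -5.0813*X.
SSres = 16.1619, SStot = 4958.8571.
R^2 = 1 - SSres/SStot = 0.9967.

0.9967


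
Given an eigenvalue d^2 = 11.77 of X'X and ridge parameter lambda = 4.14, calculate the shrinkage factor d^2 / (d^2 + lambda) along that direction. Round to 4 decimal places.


Compute the denominator: 11.77 + 4.14 = 15.9100.
Shrinkage factor = 11.77 / 15.9100 = 0.7398.

0.7398


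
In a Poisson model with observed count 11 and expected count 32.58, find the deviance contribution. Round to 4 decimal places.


Compute y*ln(y/mu) = 11*ln(11/32.58) = 11*-1.085803 = -11.943833.
y - mu = -21.58.
D = 2*(-11.943833 - (-21.58)) = 19.272334, which rounds to 19.2723.

19.2723


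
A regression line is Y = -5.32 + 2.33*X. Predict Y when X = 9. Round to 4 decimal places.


Plug X = 9 into Y = -5.32 + 2.33*X:
Y = -5.32 + 20.9700 = 15.6500.

15.6500


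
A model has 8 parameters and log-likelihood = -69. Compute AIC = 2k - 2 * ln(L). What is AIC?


Compute:
2k = 2*8 = 16.
-2*loglik = -2*(-69) = 138.
AIC = 16 + 138 = 154.

154


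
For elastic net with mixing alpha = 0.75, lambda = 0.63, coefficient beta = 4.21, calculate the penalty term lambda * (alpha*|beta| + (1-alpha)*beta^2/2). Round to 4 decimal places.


alpha * |beta| = 0.75 * 4.21 = 3.1575.
(1-alpha) * beta^2/2 = 0.25 * 17.7241/2 = 2.2155.
Total = 0.63 * (3.1575 + 2.2155) = 3.3850.

3.3850


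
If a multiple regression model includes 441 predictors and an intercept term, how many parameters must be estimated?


Each predictor gets one coefficient, plus one intercept.
Total parameters = 441 + 1 = 442.

442


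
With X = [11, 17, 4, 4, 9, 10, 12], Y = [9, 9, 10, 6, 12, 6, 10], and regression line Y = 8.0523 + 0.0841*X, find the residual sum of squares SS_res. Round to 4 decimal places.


Predicted values from Y = 8.0523 + 0.0841*X.
Residuals: [0.0226, -0.4820, 1.6113, -2.3887, 3.1908, -2.8933, 0.9385].
SSres = 27.9682.

27.9682


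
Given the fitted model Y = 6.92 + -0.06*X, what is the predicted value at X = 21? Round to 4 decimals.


Plug X = 21 into Y = 6.92 + -0.06*X:
Y = 6.92 + -1.2600 = 5.6600.

5.6600


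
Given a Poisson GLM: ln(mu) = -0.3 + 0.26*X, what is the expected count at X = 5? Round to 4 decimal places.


Compute eta = -0.3 + 0.26 * 5 = 1.0000.
Apply inverse link: mu = e^1.0000 = 2.7183.

2.7183


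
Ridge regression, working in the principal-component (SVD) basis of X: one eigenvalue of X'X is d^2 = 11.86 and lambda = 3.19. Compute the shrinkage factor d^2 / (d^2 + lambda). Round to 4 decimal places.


d^2 + lambda = 11.86 + 3.19 = 15.0500.
Shrinkage factor = 11.86/15.0500 = 0.7880.

0.7880


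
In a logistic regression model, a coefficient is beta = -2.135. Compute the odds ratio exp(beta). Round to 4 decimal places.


Odds ratio = exp(beta) = exp(-2.135).
= 0.1182.

0.1182
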